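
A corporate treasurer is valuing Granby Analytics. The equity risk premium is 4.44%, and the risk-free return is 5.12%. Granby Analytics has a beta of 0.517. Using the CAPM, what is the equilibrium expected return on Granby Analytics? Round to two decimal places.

E(R) = R_f + β × MRP = 5.12% + 0.517 × 4.44% = 7.42%

7.42%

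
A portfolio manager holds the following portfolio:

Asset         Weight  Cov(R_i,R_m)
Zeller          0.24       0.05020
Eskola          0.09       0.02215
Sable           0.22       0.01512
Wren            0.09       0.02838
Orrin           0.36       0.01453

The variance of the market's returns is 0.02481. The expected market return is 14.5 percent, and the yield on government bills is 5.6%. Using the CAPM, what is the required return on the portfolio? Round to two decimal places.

β_Zeller = 0.05020 / 0.02481 = 2.0234
β_Eskola = 0.02215 / 0.02481 = 0.8928
β_Sable = 0.01512 / 0.02481 = 0.6094
β_Wren = 0.02838 / 0.02481 = 1.1439
β_Orrin = 0.01453 / 0.02481 = 0.5857
β_P = Σ w_i β_i = 0.24×2.0234 + 0.09×0.8928 + 0.22×0.6094 + 0.09×1.1439 + 0.36×0.5857 = 1.0138
MRP = 14.5% − 5.6% = 8.90%
E(R_P) = R_f + β_P × MRP = 5.6% + 1.0138 × 8.9% = 14.62%

14.62%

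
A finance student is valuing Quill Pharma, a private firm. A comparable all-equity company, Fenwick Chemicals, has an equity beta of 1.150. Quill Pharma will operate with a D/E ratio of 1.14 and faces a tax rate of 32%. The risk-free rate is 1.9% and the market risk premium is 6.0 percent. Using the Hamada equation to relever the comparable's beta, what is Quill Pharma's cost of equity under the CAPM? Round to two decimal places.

β_L = β_U × [1 + (1 − t)(D/E)] = 1.150 × [1 + (1 − 0.32) × 1.14]
    = 1.150 × [1 + 0.68 × 1.14] = 1.150 × 1.7752 = 2.0415
E(R) = R_f + β_L × MRP = 1.9% + 2.0415 × 6.0% = 14.15%

14.15%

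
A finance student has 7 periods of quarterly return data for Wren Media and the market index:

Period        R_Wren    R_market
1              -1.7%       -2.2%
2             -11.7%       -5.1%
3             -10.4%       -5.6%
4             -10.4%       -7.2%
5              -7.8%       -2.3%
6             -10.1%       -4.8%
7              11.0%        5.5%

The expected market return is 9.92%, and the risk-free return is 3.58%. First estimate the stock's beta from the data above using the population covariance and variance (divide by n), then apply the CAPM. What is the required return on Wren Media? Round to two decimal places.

15.38%

Mean R_i = (-1.7 − 11.7 − 10.4 − 10.4 − 7.8 − 10.1 + 11.0) / 7 = -5.8714%
Mean R_m = (-2.2 − 5.1 − 5.6 − 7.2 − 2.3 − 4.8 + 5.5) / 7 = -3.1000%
Σ(R_i − R̄_i)(R_m − R̄_m) = 196.0400  ⇒  Cov = 196.0400 / 7 = 28.0057
Σ(R_m − R̄_m)² = 105.3600  ⇒  Var(R_m) = 105.3600 / 7 = 15.0514
β = Cov / Var(R_m) = 28.0057 / 15.0514 = 1.8607
MRP = 9.92% − 3.58% = 6.34%
E(R) = R_f + β × MRP = 3.58% + 1.8607 × 6.34% = 15.38%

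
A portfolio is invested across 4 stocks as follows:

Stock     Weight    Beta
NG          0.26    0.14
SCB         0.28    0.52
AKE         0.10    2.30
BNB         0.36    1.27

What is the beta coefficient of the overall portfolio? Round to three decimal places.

0.869

β_P = Σ w_i β_i = 0.26×0.14 + 0.28×0.52 + 0.10×2.30 + 0.36×1.27 = 0.8692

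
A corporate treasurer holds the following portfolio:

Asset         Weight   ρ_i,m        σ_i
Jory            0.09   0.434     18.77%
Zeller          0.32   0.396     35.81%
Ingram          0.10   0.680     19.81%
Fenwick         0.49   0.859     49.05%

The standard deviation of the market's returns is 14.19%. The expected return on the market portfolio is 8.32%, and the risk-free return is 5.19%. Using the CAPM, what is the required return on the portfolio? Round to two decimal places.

11.20%

β_Jory = 0.434 × 18.77% / 14.19% = 0.5741
β_Zeller = 0.396 × 35.81% / 14.19% = 0.9993
β_Ingram = 0.680 × 19.81% / 14.19% = 0.9493
β_Fenwick = 0.859 × 49.05% / 14.19% = 2.9693
β_P = Σ w_i β_i = 0.09×0.5741 + 0.32×0.9993 + 0.10×0.9493 + 0.49×2.9693 = 1.9213
MRP = 8.32% − 5.19% = 3.13%
E(R_P) = R_f + β_P × MRP = 5.19% + 1.9213 × 3.13% = 11.20%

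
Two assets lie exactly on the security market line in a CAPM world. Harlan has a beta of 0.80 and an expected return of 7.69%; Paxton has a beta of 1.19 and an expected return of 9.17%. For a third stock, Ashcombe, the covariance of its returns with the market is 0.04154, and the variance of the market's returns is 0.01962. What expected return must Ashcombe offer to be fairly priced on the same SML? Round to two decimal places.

12.69%

MRP = (9.17% − 7.69%) / (1.19 − 0.80) = 3.7949%
R_f = 7.69% − 0.80 × 3.7949% = 4.6541%
β_Ashcombe = Cov / Var(R_m) = 0.04154 / 0.01962 = 2.1172
E(R_Ashcombe) = R_f + β × MRP = 4.6541% + 2.1172 × 3.7949% = 12.69%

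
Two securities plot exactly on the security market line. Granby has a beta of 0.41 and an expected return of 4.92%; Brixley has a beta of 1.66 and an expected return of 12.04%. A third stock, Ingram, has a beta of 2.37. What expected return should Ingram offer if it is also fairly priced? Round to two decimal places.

16.08%

MRP (SML slope) = (12.04% − 4.92%) / (1.66 − 0.41) = 7.12% / 1.25 = 5.6960%
R_f (intercept) = 4.92% − 0.41 × 5.6960% = 2.5846%
E(R_Ingram) = R_f + β × MRP = 2.5846% + 2.37 × 5.6960% = 16.08%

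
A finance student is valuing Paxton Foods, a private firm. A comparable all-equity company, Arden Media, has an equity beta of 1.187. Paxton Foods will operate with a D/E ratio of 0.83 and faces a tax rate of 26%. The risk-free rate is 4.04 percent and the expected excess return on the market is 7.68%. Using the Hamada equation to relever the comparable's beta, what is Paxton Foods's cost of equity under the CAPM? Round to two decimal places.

β_L = β_U × [1 + (1 − t)(D/E)] = 1.187 × [1 + (1 − 0.26) × 0.83]
    = 1.187 × [1 + 0.74 × 0.83] = 1.187 × 1.6142 = 1.9161
E(R) = R_f + β_L × MRP = 4.04% + 1.9161 × 7.68% = 18.76%

18.76%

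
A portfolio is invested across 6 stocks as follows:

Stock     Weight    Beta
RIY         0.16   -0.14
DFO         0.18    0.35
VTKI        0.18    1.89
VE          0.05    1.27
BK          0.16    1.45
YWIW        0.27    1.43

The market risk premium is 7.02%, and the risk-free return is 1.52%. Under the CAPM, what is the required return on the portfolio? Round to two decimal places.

β_P = Σ w_i β_i = 0.16×-0.14 + 0.18×0.35 + 0.18×1.89 + 0.05×1.27 + 0.16×1.45 + 0.27×1.43 = 1.0624
E(R_P) = R_f + β_P × MRP = 1.52% + 1.0624 × 7.02% = 8.98%

8.98%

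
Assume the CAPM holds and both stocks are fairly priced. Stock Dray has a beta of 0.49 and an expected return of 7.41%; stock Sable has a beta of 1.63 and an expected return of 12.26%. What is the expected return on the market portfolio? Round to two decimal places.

9.58%

Both satisfy E(R) = R_f + β·MRP, so the slope of the SML is
MRP = (12.26% − 7.41%) / (1.63 − 0.49) = 4.85% / 1.14 = 4.2544%
R_f = E(R_Dray) − β_Dray·MRP = 7.41% − 0.49 × 4.2544% = 5.3253%
E(R_m) = R_f + MRP = 5.3253% + 4.2544% = 9.58%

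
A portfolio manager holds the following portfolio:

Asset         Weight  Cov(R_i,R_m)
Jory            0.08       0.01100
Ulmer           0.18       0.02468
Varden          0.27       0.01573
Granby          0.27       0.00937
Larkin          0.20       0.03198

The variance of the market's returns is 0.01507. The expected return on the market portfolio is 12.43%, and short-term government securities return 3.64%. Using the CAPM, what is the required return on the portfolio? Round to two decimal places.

β_Jory = 0.01100 / 0.01507 = 0.7299
β_Ulmer = 0.02468 / 0.01507 = 1.6377
β_Varden = 0.01573 / 0.01507 = 1.0438
β_Granby = 0.00937 / 0.01507 = 0.6218
β_Larkin = 0.03198 / 0.01507 = 2.1221
β_P = Σ w_i β_i = 0.08×0.7299 + 0.18×1.6377 + 0.27×1.0438 + 0.27×0.6218 + 0.20×2.1221 = 1.2273
MRP = 12.43% − 3.64% = 8.79%
E(R_P) = R_f + β_P × MRP = 3.64% + 1.2273 × 8.79% = 14.43%

14.43%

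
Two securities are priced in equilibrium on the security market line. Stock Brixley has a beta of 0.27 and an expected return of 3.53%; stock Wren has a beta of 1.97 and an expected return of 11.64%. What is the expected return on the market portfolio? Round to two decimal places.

Both satisfy E(R) = R_f + β·MRP, so the slope of the SML is
MRP = (11.64% − 3.53%) / (1.97 − 0.27) = 8.11% / 1.70 = 4.7706%
R_f = E(R_Brixley) − β_Brixley·MRP = 3.53% − 0.27 × 4.7706% = 2.2419%
E(R_m) = R_f + MRP = 2.2419% + 4.7706% = 7.01%

7.01%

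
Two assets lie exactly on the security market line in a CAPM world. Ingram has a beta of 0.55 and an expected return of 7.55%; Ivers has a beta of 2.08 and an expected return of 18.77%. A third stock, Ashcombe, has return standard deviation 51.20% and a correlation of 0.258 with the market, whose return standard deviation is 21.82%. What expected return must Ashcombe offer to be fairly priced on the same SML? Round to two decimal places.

MRP = (18.77% − 7.55%) / (2.08 − 0.55) = 7.3333%
R_f = 7.55% − 0.55 × 7.3333% = 3.5167%
β_Ashcombe = ρ·σ_i/σ_m = 0.258 × 51.20 / 21.82 = 0.6054
E(R_Ashcombe) = R_f + β × MRP = 3.5167% + 0.6054 × 7.3333% = 7.96%

7.96%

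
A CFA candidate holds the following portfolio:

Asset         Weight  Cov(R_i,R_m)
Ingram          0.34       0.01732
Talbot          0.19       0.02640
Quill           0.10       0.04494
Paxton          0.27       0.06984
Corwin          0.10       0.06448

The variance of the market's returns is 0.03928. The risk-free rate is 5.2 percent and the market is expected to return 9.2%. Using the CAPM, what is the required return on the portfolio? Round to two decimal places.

9.34%

β_Ingram = 0.01732 / 0.03928 = 0.4409
β_Talbot = 0.02640 / 0.03928 = 0.6721
β_Quill = 0.04494 / 0.03928 = 1.1441
β_Paxton = 0.06984 / 0.03928 = 1.7780
β_Corwin = 0.06448 / 0.03928 = 1.6415
β_P = Σ w_i β_i = 0.34×0.4409 + 0.19×0.6721 + 0.10×1.1441 + 0.27×1.7780 + 0.10×1.6415 = 1.0362
MRP = 9.2% − 5.2% = 4.00%
E(R_P) = R_f + β_P × MRP = 5.2% + 1.0362 × 4.0% = 9.34%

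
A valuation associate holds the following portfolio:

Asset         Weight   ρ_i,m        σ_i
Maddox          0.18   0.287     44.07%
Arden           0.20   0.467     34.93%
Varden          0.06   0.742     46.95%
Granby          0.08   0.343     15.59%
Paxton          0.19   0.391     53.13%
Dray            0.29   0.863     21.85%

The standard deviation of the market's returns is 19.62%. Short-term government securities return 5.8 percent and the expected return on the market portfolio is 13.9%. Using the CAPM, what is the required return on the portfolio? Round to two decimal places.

13.01%

β_Maddox = 0.287 × 44.07% / 19.62% = 0.6447
β_Arden = 0.467 × 34.93% / 19.62% = 0.8314
β_Varden = 0.742 × 46.95% / 19.62% = 1.7756
β_Granby = 0.343 × 15.59% / 19.62% = 0.2725
β_Paxton = 0.391 × 53.13% / 19.62% = 1.0588
β_Dray = 0.863 × 21.85% / 19.62% = 0.9611
β_P = Σ w_i β_i = 0.18×0.6447 + 0.20×0.8314 + 0.06×1.7756 + 0.08×0.2725 + 0.19×1.0588 + 0.29×0.9611 = 0.8906
MRP = 13.9% − 5.8% = 8.10%
E(R_P) = R_f + β_P × MRP = 5.8% + 0.8906 × 8.1% = 13.01%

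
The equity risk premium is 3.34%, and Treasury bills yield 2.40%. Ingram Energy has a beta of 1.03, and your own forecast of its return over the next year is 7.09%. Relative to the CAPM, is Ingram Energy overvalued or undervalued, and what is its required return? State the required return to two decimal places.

Undervalued; required return 5.84%

Required return = R_f + β·MRP = 2.40% + 1.03 × 3.34% = 5.84%
Forecast 7.09% > required 5.84% → the stock plots above the SML → undervalued.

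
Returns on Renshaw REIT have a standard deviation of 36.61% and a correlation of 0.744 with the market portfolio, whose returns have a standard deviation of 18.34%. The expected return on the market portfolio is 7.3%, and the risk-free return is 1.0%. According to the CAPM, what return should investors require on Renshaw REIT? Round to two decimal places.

10.36%

β = ρ × σ_i / σ_m = 0.744 × 36.61% / 18.34% = 1.4852
MRP = 7.3% − 1.0% = 6.30%
E(R) = 1.0% + 1.4852 × 6.3% = 10.36%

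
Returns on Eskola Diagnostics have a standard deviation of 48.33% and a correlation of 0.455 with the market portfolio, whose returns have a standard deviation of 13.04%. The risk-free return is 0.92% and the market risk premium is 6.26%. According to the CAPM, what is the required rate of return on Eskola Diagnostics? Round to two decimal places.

β = ρ × σ_i / σ_m = 0.455 × 48.33% / 13.04% = 1.6864
E(R) = 0.92% + 1.6864 × 6.26% = 11.48%

11.48%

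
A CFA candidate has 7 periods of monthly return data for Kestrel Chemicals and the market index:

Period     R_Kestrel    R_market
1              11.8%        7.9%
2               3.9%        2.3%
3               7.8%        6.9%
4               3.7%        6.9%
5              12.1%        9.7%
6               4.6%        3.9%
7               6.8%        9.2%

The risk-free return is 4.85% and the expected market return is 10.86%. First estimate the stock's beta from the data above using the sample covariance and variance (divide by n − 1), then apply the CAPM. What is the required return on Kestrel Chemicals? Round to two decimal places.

10.38%

Mean R_i = (11.8 + 3.9 + 7.8 + 3.7 + 12.1 + 4.6 + 6.8) / 7 = 7.2429%
Mean R_m = (7.9 + 2.3 + 6.9 + 6.9 + 9.7 + 3.9 + 9.2) / 7 = 6.6857%
Σ(R_i − R̄_i)(R_m − R̄_m) = 40.4443  ⇒  Cov = 40.4443 / 6 = 6.7407
Σ(R_m − R̄_m)² = 43.9686  ⇒  Var(R_m) = 43.9686 / 6 = 7.3281
β = Cov / Var(R_m) = 6.7407 / 7.3281 = 0.9198
MRP = 10.86% − 4.85% = 6.01%
E(R) = R_f + β × MRP = 4.85% + 0.9198 × 6.01% = 10.38%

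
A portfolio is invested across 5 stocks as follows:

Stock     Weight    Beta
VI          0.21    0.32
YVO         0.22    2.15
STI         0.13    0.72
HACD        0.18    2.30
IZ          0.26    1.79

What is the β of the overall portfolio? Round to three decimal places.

1.513

β_P = Σ w_i β_i = 0.21×0.32 + 0.22×2.15 + 0.13×0.72 + 0.18×2.30 + 0.26×1.79 = 1.5132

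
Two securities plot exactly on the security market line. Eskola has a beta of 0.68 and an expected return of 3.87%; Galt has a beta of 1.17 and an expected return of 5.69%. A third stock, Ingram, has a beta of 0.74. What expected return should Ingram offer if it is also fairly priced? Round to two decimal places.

MRP (SML slope) = (5.69% − 3.87%) / (1.17 − 0.68) = 1.82% / 0.49 = 3.7143%
R_f (intercept) = 3.87% − 0.68 × 3.7143% = 1.3443%
E(R_Ingram) = R_f + β × MRP = 1.3443% + 0.74 × 3.7143% = 4.09%

4.09%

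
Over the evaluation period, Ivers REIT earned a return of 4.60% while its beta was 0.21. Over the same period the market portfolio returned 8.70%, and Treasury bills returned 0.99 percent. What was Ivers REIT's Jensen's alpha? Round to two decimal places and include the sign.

Market excess return = 8.70% − 0.99% = 7.71%
CAPM benchmark = R_f + β(R_m − R_f) = 0.99% + 0.21 × 7.71% = 2.6091%
α = actual − benchmark = 4.60% − 2.6091% = +1.99%

+1.99%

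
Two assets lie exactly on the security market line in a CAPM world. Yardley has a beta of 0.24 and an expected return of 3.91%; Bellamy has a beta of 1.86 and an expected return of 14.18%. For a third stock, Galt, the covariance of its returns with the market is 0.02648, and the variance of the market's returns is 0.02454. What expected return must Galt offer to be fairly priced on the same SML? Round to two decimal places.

MRP = (14.18% − 3.91%) / (1.86 − 0.24) = 6.3395%
R_f = 3.91% − 0.24 × 6.3395% = 2.3885%
β_Galt = Cov / Var(R_m) = 0.02648 / 0.02454 = 1.0791
E(R_Galt) = R_f + β × MRP = 2.3885% + 1.0791 × 6.3395% = 9.23%

9.23%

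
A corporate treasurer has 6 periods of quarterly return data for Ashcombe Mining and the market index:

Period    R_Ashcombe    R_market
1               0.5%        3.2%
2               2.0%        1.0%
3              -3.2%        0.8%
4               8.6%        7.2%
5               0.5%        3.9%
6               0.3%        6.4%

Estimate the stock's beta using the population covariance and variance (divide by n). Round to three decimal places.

0.963

Mean R_i = (0.5 + 2.0 − 3.2 + 8.6 + 0.5 + 0.3) / 6 = 1.4500%
Mean R_m = (3.2 + 1.0 + 0.8 + 7.2 + 3.9 + 6.4) / 6 = 3.7500%
Σ(R_i − R̄_i)(R_m − R̄_m) = 34.2050  ⇒  Cov = 34.2050 / 6 = 5.7008
Σ(R_m − R̄_m)² = 35.5150  ⇒  Var(R_m) = 35.5150 / 6 = 5.9192
β = Cov / Var(R_m) = 5.7008 / 5.9192 = 0.9631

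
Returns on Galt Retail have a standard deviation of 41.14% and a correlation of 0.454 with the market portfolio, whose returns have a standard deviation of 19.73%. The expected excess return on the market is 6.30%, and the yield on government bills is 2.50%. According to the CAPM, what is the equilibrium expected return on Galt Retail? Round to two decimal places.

8.46%

β = ρ × σ_i / σ_m = 0.454 × 41.14% / 19.73% = 0.9467
E(R) = 2.50% + 0.9467 × 6.30% = 8.46%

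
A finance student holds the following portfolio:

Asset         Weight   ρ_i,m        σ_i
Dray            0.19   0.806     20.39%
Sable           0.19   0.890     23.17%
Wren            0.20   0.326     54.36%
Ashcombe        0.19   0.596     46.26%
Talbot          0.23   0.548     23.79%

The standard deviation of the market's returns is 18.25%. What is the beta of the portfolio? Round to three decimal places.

β_Dray = 0.806 × 20.39% / 18.25% = 0.9005
β_Sable = 0.890 × 23.17% / 18.25% = 1.1299
β_Wren = 0.326 × 54.36% / 18.25% = 0.9710
β_Ashcombe = 0.596 × 46.26% / 18.25% = 1.5107
β_Talbot = 0.548 × 23.79% / 18.25% = 0.7144
β_P = Σ w_i β_i = 0.19×0.9005 + 0.19×1.1299 + 0.20×0.9710 + 0.19×1.5107 + 0.23×0.7144 = 1.0313

1.031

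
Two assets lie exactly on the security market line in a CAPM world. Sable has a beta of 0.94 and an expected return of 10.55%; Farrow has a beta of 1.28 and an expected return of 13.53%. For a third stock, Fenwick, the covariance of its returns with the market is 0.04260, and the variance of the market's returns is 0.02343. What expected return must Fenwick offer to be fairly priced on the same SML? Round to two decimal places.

18.25%

MRP = (13.53% − 10.55%) / (1.28 − 0.94) = 8.7647%
R_f = 10.55% − 0.94 × 8.7647% = 2.3112%
β_Fenwick = Cov / Var(R_m) = 0.04260 / 0.02343 = 1.8182
E(R_Fenwick) = R_f + β × MRP = 2.3112% + 1.8182 × 8.7647% = 18.25%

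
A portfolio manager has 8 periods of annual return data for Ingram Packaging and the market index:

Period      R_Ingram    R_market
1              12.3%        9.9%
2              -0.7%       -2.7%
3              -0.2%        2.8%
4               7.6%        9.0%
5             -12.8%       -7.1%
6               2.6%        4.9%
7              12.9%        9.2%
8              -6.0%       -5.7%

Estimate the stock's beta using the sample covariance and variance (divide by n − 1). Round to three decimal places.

1.221

Mean R_i = (12.3 − 0.7 − 0.2 + 7.6 − 12.8 + 2.6 + 12.9 − 6.0) / 8 = 1.9625%
Mean R_m = (9.9 − 2.7 + 2.8 + 9.0 − 7.1 + 4.9 + 9.2 − 5.7) / 8 = 2.5375%
Σ(R_i − R̄_i)(R_m − R̄_m) = 408.1613  ⇒  Cov = 408.1613 / 7 = 58.3088
Σ(R_m − R̄_m)² = 334.1788  ⇒  Var(R_m) = 334.1788 / 7 = 47.7398
β = Cov / Var(R_m) = 58.3088 / 47.7398 = 1.2214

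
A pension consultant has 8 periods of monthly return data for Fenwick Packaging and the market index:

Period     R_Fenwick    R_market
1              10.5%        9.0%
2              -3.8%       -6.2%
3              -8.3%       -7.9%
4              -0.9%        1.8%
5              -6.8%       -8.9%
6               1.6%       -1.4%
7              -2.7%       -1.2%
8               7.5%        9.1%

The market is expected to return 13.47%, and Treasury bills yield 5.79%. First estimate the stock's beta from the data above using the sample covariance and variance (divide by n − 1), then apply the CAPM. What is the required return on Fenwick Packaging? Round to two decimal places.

Mean R_i = (10.5 − 3.8 − 8.3 − 0.9 − 6.8 + 1.6 − 2.7 + 7.5) / 8 = -0.3625%
Mean R_m = (9.0 − 6.2 − 7.9 + 1.8 − 8.9 − 1.4 − 1.2 + 9.1) / 8 = -0.7125%
Σ(R_i − R̄_i)(R_m − R̄_m) = 309.7138  ⇒  Cov = 309.7138 / 7 = 44.2448
Σ(R_m − R̄_m)² = 346.4488  ⇒  Var(R_m) = 346.4488 / 7 = 49.4927
β = Cov / Var(R_m) = 44.2448 / 49.4927 = 0.8940
MRP = 13.47% − 5.79% = 7.68%
E(R) = R_f + β × MRP = 5.79% + 0.8940 × 7.68% = 12.66%

12.66%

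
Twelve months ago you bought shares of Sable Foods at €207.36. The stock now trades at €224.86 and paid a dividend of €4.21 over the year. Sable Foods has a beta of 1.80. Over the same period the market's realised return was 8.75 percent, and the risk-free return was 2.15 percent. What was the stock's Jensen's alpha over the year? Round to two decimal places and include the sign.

-3.56%

Realised HPR = (P1 + D1 − P0) / P0 = (224.86 + 4.21 − 207.36) / 207.36 = 21.71 / 207.36 = 10.4697%
MRP = 8.75% − 2.15% = 6.60%
CAPM required = R_f + β·MRP = 2.15% + 1.80 × 6.60% = 14.0300%
α = realised − required = 10.4697% − 14.0300% = -3.56%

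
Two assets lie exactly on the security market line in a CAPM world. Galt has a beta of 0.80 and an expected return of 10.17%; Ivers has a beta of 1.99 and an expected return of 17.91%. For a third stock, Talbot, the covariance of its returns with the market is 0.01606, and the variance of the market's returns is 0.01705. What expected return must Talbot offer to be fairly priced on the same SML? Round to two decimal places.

11.09%

MRP = (17.91% − 10.17%) / (1.99 − 0.80) = 6.5042%
R_f = 10.17% − 0.80 × 6.5042% = 4.9666%
β_Talbot = Cov / Var(R_m) = 0.01606 / 0.01705 = 0.9419
E(R_Talbot) = R_f + β × MRP = 4.9666% + 0.9419 × 6.5042% = 11.09%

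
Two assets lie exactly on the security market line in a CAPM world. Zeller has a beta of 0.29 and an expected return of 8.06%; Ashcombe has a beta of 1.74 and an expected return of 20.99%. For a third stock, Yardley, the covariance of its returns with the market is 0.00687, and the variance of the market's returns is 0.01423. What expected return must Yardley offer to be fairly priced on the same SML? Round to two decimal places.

9.78%

MRP = (20.99% − 8.06%) / (1.74 − 0.29) = 8.9172%
R_f = 8.06% − 0.29 × 8.9172% = 5.4740%
β_Yardley = Cov / Var(R_m) = 0.00687 / 0.01423 = 0.4828
E(R_Yardley) = R_f + β × MRP = 5.4740% + 0.4828 × 8.9172% = 9.78%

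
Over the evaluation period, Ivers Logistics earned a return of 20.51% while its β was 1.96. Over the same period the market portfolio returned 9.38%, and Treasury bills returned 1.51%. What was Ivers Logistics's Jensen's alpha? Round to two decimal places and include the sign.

+3.57%

Market excess return = 9.38% − 1.51% = 7.87%
CAPM benchmark = R_f + β(R_m − R_f) = 1.51% + 1.96 × 7.87% = 16.9352%
α = actual − benchmark = 20.51% − 16.9352% = +3.57%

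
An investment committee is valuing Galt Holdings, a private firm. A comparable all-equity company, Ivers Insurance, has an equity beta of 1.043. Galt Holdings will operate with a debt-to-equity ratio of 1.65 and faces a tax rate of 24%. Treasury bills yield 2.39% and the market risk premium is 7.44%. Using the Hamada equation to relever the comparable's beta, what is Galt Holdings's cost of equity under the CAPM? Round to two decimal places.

β_L = β_U × [1 + (1 − t)(D/E)] = 1.043 × [1 + (1 − 0.24) × 1.65]
    = 1.043 × [1 + 0.76 × 1.65] = 1.043 × 2.2540 = 2.3509
E(R) = R_f + β_L × MRP = 2.39% + 2.3509 × 7.44% = 19.88%

19.88%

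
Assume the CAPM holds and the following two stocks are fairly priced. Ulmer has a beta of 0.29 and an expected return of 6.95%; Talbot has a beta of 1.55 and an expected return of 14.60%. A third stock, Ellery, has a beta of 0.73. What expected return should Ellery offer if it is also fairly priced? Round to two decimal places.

9.62%

MRP (SML slope) = (14.60% − 6.95%) / (1.55 − 0.29) = 7.65% / 1.26 = 6.0714%
R_f (intercept) = 6.95% − 0.29 × 6.0714% = 5.1893%
E(R_Ellery) = R_f + β × MRP = 5.1893% + 0.73 × 6.0714% = 9.62%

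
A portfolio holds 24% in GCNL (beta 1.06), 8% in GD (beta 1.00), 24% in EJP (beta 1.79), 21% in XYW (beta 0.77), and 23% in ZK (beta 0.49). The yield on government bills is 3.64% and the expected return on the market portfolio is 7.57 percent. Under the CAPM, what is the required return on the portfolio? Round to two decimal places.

β_P = Σ w_i β_i = 0.24×1.06 + 0.08×1.00 + 0.24×1.79 + 0.21×0.77 + 0.23×0.49 = 1.0384
MRP = 7.57% − 3.64% = 3.93%
E(R_P) = R_f + β_P × MRP = 3.64% + 1.0384 × 3.93% = 7.72%

7.72%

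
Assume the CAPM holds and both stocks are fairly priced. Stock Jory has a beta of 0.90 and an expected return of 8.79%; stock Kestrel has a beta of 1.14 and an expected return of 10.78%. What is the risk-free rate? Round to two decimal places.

1.33%

Both satisfy E(R) = R_f + β·MRP, so the slope of the SML is
MRP = (10.78% − 8.79%) / (1.14 − 0.90) = 1.99% / 0.24 = 8.2917%
R_f = E(R_Jory) − β_Jory·MRP = 8.79% − 0.90 × 8.2917% = 1.3275%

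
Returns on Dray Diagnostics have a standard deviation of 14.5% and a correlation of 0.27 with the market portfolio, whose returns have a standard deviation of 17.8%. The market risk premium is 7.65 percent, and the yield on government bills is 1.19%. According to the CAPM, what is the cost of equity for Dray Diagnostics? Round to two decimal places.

2.87%

β = ρ × σ_i / σ_m = 0.27 × 14.5% / 17.8% = 0.2199
E(R) = 1.19% + 0.2199 × 7.65% = 2.87%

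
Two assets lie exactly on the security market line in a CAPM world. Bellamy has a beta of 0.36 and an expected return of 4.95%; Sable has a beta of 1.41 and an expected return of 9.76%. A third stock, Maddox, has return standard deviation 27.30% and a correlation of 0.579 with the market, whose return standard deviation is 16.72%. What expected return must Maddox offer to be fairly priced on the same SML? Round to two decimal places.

MRP = (9.76% − 4.95%) / (1.41 − 0.36) = 4.5810%
R_f = 4.95% − 0.36 × 4.5810% = 3.3008%
β_Maddox = ρ·σ_i/σ_m = 0.579 × 27.30 / 16.72 = 0.9454
E(R_Maddox) = R_f + β × MRP = 3.3008% + 0.9454 × 4.5810% = 7.63%

7.63%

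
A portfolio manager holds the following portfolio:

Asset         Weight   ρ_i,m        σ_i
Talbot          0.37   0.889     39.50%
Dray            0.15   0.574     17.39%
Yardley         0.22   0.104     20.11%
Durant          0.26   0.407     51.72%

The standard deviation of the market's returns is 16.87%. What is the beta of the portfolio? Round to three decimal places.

1.211

β_Talbot = 0.889 × 39.50% / 16.87% = 2.0815
β_Dray = 0.574 × 17.39% / 16.87% = 0.5917
β_Yardley = 0.104 × 20.11% / 16.87% = 0.1240
β_Durant = 0.407 × 51.72% / 16.87% = 1.2478
β_P = Σ w_i β_i = 0.37×2.0815 + 0.15×0.5917 + 0.22×0.1240 + 0.26×1.2478 = 1.2106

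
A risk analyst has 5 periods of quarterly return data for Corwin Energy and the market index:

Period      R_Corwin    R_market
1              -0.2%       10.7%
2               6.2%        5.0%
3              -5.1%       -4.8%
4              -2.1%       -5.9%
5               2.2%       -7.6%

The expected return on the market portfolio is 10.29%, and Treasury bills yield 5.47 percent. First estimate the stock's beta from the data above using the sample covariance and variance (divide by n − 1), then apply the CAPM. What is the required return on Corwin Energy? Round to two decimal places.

6.41%

Mean R_i = (-0.2 + 6.2 − 5.1 − 2.1 + 2.2) / 5 = 0.2000%
Mean R_m = (10.7 + 5.0 − 4.8 − 5.9 − 7.6) / 5 = -0.5200%
Σ(R_i − R̄_i)(R_m − R̄_m) = 49.5300  ⇒  Cov = 49.5300 / 4 = 12.3825
Σ(R_m − R̄_m)² = 253.7480  ⇒  Var(R_m) = 253.7480 / 4 = 63.4370
β = Cov / Var(R_m) = 12.3825 / 63.4370 = 0.1952
MRP = 10.29% − 5.47% = 4.82%
E(R) = R_f + β × MRP = 5.47% + 0.1952 × 4.82% = 6.41%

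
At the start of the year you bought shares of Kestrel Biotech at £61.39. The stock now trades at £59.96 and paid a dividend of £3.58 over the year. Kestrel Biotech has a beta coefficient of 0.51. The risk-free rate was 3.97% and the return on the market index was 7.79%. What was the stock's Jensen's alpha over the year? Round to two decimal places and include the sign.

Realised HPR = (P1 + D1 − P0) / P0 = (59.96 + 3.58 − 61.39) / 61.39 = 2.15 / 61.39 = 3.5022%
MRP = 7.79% − 3.97% = 3.82%
CAPM required = R_f + β·MRP = 3.97% + 0.51 × 3.82% = 5.9182%
α = realised − required = 3.5022% − 5.9182% = -2.42%

-2.42%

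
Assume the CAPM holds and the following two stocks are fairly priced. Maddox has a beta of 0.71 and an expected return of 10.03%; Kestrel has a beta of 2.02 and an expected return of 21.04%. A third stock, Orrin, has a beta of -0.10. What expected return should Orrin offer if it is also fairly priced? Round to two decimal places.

MRP (SML slope) = (21.04% − 10.03%) / (2.02 − 0.71) = 11.01% / 1.31 = 8.4046%
R_f (intercept) = 10.03% − 0.71 × 8.4046% = 4.0627%
E(R_Orrin) = R_f + β × MRP = 4.0627% + -0.10 × 8.4046% = 3.22%

3.22%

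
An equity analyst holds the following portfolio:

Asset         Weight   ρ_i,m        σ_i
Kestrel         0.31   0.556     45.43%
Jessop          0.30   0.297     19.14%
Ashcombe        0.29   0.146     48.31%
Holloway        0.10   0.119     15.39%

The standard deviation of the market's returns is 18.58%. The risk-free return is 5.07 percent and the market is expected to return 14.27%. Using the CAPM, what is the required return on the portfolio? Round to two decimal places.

10.90%

β_Kestrel = 0.556 × 45.43% / 18.58% = 1.3595
β_Jessop = 0.297 × 19.14% / 18.58% = 0.3060
β_Ashcombe = 0.146 × 48.31% / 18.58% = 0.3796
β_Holloway = 0.119 × 15.39% / 18.58% = 0.0986
β_P = Σ w_i β_i = 0.31×1.3595 + 0.30×0.3060 + 0.29×0.3796 + 0.10×0.0986 = 0.6332
MRP = 14.27% − 5.07% = 9.20%
E(R_P) = R_f + β_P × MRP = 5.07% + 0.6332 × 9.20% = 10.90%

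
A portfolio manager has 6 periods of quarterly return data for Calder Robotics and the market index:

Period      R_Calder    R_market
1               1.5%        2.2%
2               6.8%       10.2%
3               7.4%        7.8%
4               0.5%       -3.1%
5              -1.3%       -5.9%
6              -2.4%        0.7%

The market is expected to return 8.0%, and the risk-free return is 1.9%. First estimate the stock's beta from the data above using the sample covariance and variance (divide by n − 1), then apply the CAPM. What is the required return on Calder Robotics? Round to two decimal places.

Mean R_i = (1.5 + 6.8 + 7.4 + 0.5 − 1.3 − 2.4) / 6 = 2.0833%
Mean R_m = (2.2 + 10.2 + 7.8 − 3.1 − 5.9 + 0.7) / 6 = 1.9833%
Σ(R_i − R̄_i)(R_m − R̄_m) = 110.0283  ⇒  Cov = 110.0283 / 5 = 22.0057
Σ(R_m − R̄_m)² = 191.0283  ⇒  Var(R_m) = 191.0283 / 5 = 38.2057
β = Cov / Var(R_m) = 22.0057 / 38.2057 = 0.5760
MRP = 8.0% − 1.9% = 6.10%
E(R) = R_f + β × MRP = 1.9% + 0.5760 × 6.1% = 5.41%

5.41%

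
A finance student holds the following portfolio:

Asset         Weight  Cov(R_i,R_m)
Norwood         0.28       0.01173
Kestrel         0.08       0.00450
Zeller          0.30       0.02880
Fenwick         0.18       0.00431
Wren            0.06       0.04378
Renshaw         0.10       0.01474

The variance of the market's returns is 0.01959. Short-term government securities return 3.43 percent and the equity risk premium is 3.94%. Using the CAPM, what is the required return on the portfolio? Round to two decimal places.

6.88%

β_Norwood = 0.01173 / 0.01959 = 0.5988
β_Kestrel = 0.00450 / 0.01959 = 0.2297
β_Zeller = 0.02880 / 0.01959 = 1.4701
β_Fenwick = 0.00431 / 0.01959 = 0.2200
β_Wren = 0.04378 / 0.01959 = 2.2348
β_Renshaw = 0.01474 / 0.01959 = 0.7524
β_P = Σ w_i β_i = 0.28×0.5988 + 0.08×0.2297 + 0.30×1.4701 + 0.18×0.2200 + 0.06×2.2348 + 0.10×0.7524 = 0.8760
E(R_P) = R_f + β_P × MRP = 3.43% + 0.8760 × 3.94% = 6.88%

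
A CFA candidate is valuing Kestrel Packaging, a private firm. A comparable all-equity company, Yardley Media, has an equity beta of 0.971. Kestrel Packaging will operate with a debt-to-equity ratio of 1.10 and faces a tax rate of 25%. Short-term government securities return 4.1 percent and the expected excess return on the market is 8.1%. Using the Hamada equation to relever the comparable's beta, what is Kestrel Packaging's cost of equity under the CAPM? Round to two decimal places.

β_L = β_U × [1 + (1 − t)(D/E)] = 0.971 × [1 + (1 − 0.25) × 1.10]
    = 0.971 × [1 + 0.75 × 1.10] = 0.971 × 1.8250 = 1.7721
E(R) = R_f + β_L × MRP = 4.1% + 1.7721 × 8.1% = 18.45%

18.45%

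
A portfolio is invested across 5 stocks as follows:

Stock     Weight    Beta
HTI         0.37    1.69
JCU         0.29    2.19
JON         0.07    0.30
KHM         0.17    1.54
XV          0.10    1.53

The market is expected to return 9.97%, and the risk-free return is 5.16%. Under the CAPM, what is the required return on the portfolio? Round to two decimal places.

13.32%

β_P = Σ w_i β_i = 0.37×1.69 + 0.29×2.19 + 0.07×0.30 + 0.17×1.54 + 0.10×1.53 = 1.6962
MRP = 9.97% − 5.16% = 4.81%
E(R_P) = R_f + β_P × MRP = 5.16% + 1.6962 × 4.81% = 13.32%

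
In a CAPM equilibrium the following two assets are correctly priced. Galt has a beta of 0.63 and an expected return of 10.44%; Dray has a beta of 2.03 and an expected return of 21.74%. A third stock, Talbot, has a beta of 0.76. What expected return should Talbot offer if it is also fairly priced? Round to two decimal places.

11.49%

MRP (SML slope) = (21.74% − 10.44%) / (2.03 − 0.63) = 11.30% / 1.40 = 8.0714%
R_f (intercept) = 10.44% − 0.63 × 8.0714% = 5.3550%
E(R_Talbot) = R_f + β × MRP = 5.3550% + 0.76 × 8.0714% = 11.49%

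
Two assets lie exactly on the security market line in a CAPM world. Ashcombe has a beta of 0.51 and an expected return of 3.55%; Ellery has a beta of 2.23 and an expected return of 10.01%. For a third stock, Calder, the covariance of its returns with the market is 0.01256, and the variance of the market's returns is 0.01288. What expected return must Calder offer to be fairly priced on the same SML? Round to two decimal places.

MRP = (10.01% − 3.55%) / (2.23 − 0.51) = 3.7558%
R_f = 3.55% − 0.51 × 3.7558% = 1.6345%
β_Calder = Cov / Var(R_m) = 0.01256 / 0.01288 = 0.9752
E(R_Calder) = R_f + β × MRP = 1.6345% + 0.9752 × 3.7558% = 5.30%

5.30%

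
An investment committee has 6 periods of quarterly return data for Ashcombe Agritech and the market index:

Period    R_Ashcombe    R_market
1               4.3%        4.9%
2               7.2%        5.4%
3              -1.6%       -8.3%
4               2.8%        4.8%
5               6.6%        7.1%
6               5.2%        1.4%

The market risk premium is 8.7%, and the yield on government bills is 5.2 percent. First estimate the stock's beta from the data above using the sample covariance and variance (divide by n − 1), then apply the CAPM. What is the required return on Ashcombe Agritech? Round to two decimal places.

9.50%

Mean R_i = (4.3 + 7.2 − 1.6 + 2.8 + 6.6 + 5.2) / 6 = 4.0833%
Mean R_m = (4.9 + 5.4 − 8.3 + 4.8 + 7.1 + 1.4) / 6 = 2.5500%
Σ(R_i − R̄_i)(R_m − R̄_m) = 78.3350  ⇒  Cov = 78.3350 / 5 = 15.6670
Σ(R_m − R̄_m)² = 158.4550  ⇒  Var(R_m) = 158.4550 / 5 = 31.6910
β = Cov / Var(R_m) = 15.6670 / 31.6910 = 0.4944
E(R) = R_f + β × MRP = 5.2% + 0.4944 × 8.7% = 9.50%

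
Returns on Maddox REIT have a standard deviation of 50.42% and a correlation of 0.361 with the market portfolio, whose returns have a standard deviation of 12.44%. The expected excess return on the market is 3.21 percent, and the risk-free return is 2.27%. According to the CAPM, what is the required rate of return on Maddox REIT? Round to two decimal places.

β = ρ × σ_i / σ_m = 0.361 × 50.42% / 12.44% = 1.4632
E(R) = 2.27% + 1.4632 × 3.21% = 6.97%

6.97%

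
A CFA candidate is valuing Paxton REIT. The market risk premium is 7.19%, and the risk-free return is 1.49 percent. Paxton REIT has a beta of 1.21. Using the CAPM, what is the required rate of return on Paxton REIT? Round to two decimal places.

E(R) = R_f + β × MRP = 1.49% + 1.21 × 7.19% = 10.19%

10.19%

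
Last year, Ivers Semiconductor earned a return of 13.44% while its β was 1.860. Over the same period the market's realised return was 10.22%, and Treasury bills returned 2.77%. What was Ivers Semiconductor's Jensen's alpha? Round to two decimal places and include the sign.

Market excess return = 10.22% − 2.77% = 7.45%
CAPM benchmark = R_f + β(R_m − R_f) = 2.77% + 1.860 × 7.45% = 16.62700%
α = actual − benchmark = 13.44% − 16.62700% = -3.19%

-3.19%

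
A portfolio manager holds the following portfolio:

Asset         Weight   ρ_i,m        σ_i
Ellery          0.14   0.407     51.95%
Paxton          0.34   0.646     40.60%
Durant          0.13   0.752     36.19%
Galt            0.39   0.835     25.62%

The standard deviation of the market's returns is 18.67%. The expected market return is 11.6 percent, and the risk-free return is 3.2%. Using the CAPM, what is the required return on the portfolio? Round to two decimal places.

13.89%

β_Ellery = 0.407 × 51.95% / 18.67% = 1.1325
β_Paxton = 0.646 × 40.60% / 18.67% = 1.4048
β_Durant = 0.752 × 36.19% / 18.67% = 1.4577
β_Galt = 0.835 × 25.62% / 18.67% = 1.1458
β_P = Σ w_i β_i = 0.14×1.1325 + 0.34×1.4048 + 0.13×1.4577 + 0.39×1.1458 = 1.2725
MRP = 11.6% − 3.2% = 8.40%
E(R_P) = R_f + β_P × MRP = 3.2% + 1.2725 × 8.4% = 13.89%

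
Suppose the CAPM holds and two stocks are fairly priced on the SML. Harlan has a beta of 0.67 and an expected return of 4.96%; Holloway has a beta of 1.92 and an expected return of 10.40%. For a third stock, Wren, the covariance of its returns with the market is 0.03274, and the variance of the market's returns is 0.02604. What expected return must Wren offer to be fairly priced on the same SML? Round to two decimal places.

MRP = (10.40% − 4.96%) / (1.92 − 0.67) = 4.3520%
R_f = 4.96% − 0.67 × 4.3520% = 2.0442%
β_Wren = Cov / Var(R_m) = 0.03274 / 0.02604 = 1.2573
E(R_Wren) = R_f + β × MRP = 2.0442% + 1.2573 × 4.3520% = 7.52%

7.52%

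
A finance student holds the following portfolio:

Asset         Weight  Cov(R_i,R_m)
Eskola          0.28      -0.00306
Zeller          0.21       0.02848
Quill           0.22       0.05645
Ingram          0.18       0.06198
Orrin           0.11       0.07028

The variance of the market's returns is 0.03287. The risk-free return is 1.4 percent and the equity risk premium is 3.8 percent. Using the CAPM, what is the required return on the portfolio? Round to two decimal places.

β_Eskola = -0.00306 / 0.03287 = -0.0931
β_Zeller = 0.02848 / 0.03287 = 0.8664
β_Quill = 0.05645 / 0.03287 = 1.7174
β_Ingram = 0.06198 / 0.03287 = 1.8856
β_Orrin = 0.07028 / 0.03287 = 2.1381
β_P = Σ w_i β_i = 0.28×-0.0931 + 0.21×0.8664 + 0.22×1.7174 + 0.18×1.8856 + 0.11×2.1381 = 1.1083
E(R_P) = R_f + β_P × MRP = 1.4% + 1.1083 × 3.8% = 5.61%

5.61%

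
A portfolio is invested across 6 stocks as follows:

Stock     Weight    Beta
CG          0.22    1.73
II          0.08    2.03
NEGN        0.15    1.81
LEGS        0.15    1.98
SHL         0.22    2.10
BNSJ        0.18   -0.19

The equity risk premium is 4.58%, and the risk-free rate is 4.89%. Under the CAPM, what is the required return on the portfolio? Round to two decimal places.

β_P = Σ w_i β_i = 0.22×1.73 + 0.08×2.03 + 0.15×1.81 + 0.15×1.98 + 0.22×2.10 + 0.18×-0.19 = 1.5393
E(R_P) = R_f + β_P × MRP = 4.89% + 1.5393 × 4.58% = 11.94%

11.94%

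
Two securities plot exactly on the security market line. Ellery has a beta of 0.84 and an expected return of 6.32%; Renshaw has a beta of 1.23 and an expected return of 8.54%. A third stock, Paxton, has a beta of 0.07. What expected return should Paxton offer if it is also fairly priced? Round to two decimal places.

1.94%

MRP (SML slope) = (8.54% − 6.32%) / (1.23 − 0.84) = 2.22% / 0.39 = 5.6923%
R_f (intercept) = 6.32% − 0.84 × 5.6923% = 1.5385%
E(R_Paxton) = R_f + β × MRP = 1.5385% + 0.07 × 5.6923% = 1.94%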